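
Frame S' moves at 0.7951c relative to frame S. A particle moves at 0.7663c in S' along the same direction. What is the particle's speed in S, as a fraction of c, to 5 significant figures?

Relativistic velocity addition: u = (u' + v)/(1 + u'v/c²)
= (0.7663 + 0.7951)/(1 + 0.7663×0.7951) = 1.5614/1.609285 = 0.97024

u ≈ 0.97024c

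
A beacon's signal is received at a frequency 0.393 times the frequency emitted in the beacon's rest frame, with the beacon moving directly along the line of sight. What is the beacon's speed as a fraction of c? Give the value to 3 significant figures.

f_obs/f_src = √((1−β)/(1+β)) = 0.393  ⇒  (1−β)/(1+β) = 0.15445
β = |1 − D²|/(1 + D²) = |1 − 0.15445|/(1 + 0.15445) = 0.732

β ≈ 0.732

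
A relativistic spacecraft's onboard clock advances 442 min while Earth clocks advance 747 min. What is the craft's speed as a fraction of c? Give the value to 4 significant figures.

γ = Δt/τ₀ = 747/442 = 1.69005
β = √(1 − 1/γ²) = √(1 − 1/1.69005²) = 0.8062

β ≈ 0.8062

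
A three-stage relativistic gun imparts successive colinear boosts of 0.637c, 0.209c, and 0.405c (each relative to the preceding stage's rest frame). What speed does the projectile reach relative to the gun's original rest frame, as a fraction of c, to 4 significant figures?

Compose boost 2: (0.209 + 0.637)/(1 + 0.209×0.637) = 0.8460/1.13313 = 0.746603
Compose boost 3: (0.405 + 0.746603)/(1 + 0.405×0.746603) = 1.15160/1.30237 = 0.8842

u ≈ 0.8842c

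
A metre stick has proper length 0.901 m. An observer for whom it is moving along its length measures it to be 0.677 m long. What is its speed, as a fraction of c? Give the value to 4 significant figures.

γ = L₀/L = 0.901/0.677 = 1.33087
β = √(1 − 1/γ²) = 0.6599

β ≈ 0.6599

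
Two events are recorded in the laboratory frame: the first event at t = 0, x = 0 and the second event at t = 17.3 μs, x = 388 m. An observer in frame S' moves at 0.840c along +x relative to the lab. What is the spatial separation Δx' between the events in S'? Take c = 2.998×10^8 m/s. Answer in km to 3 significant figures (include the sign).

Δx' ≈ -7.31 km

γ = 1/√(1 − 0.840²) = 1.8430
Δx' = γ(Δx − vΔt) = 1.8430 × (388 m − 0.840×(2.998×10^8 m/s)×17.3×10^-6 s)
= 1.8430 × (-3968.7 m) = -7.31 km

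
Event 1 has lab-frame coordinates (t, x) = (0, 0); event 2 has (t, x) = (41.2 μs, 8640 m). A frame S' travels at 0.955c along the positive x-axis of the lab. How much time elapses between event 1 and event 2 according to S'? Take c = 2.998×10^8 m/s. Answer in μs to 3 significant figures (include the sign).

γ = 1/√(1 − 0.955²) = 3.3715
Δt' = γ(Δt − vΔx/c²) = 3.3715 × (41.2 μs − 0.955×8640 m / (2.998×10^8 m/s))
= 3.3715 × (13.678 μs) = 46.1 μs

Δt' ≈ 46.1 μs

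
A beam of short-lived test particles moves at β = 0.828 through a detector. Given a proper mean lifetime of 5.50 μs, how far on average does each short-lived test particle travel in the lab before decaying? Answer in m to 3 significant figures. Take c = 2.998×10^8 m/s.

d ≈ 2430 m

γ = 1/√(1 − 0.828²) = 1.7834
Dilated lifetime: Δt = γτ₀ = 1.7834 × 5.50 μs = 9.8087 μs
d = vΔt = 0.828c × 9.8087 μs = 2.4823×10^8 m/s × 9.8087×10^-6 s = 2430 m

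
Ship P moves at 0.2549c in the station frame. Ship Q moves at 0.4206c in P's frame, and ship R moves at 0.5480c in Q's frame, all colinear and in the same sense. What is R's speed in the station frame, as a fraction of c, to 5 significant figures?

u ≈ 0.86792c

Compose boost 2: (0.4206 + 0.2549)/(1 + 0.4206×0.2549) = 0.67550/1.107211 = 0.6100915
Compose boost 3: (0.5480 + 0.6100915)/(1 + 0.5480×0.6100915) = 1.158092/1.334330 = 0.86792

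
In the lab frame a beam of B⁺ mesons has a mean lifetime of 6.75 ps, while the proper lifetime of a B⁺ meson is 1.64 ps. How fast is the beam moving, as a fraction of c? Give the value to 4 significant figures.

γ = Δt/τ₀ = 6.75/1.64 = 4.11585
β = √(1 − 1/γ²) = √(1 − 1/4.11585²) = 0.9700

β ≈ 0.9700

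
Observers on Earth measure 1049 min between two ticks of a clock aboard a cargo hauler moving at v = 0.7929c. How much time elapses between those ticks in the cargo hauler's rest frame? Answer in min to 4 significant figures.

τ₀ ≈ 639.2 min

γ = 1/√(1 − 0.7929²) = 1.64109
Proper time: τ₀ = Δt/γ = 1049/1.64109 = 639.2 min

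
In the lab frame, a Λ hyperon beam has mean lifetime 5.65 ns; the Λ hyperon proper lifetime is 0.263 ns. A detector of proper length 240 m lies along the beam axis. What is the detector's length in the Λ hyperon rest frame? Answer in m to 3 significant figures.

Time dilation ⇒ γ = Δt/τ₀ = 5.65/0.263 = 21.483
Length contraction: L = L₀/γ = 240/21.483 = 11.2 m

L ≈ 11.2 m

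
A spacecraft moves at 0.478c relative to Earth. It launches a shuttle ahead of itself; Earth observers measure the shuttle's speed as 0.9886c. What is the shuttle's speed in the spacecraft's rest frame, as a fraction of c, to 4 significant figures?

u' ≈ 0.9681c

Inverse velocity addition: u' = (u − v)/(1 − uv/c²)
= (0.9886 − 0.478)/(1 − 0.9886×0.478) = 0.5106/0.527449 = 0.9681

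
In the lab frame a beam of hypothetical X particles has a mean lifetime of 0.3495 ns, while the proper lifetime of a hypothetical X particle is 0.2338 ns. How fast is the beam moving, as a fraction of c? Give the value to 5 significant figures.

β ≈ 0.74330

γ = Δt/τ₀ = 0.3495/0.2338 = 1.494867
β = √(1 − 1/γ²) = √(1 − 1/1.494867²) = 0.74330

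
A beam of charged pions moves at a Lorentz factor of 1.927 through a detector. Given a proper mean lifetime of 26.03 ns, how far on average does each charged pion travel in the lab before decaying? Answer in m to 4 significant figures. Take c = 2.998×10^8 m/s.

d ≈ 12.85 m

β = √(1 − 1/γ²) = √(1 − 1/1.927²) = 0.854810
Dilated lifetime: Δt = γτ₀ = 1.927 × 26.03 ns = 50.1598 ns
d = vΔt = 0.854810c × 50.1598 ns = 2.56272×10^8 m/s × 5.01598×10^-8 s = 12.85 m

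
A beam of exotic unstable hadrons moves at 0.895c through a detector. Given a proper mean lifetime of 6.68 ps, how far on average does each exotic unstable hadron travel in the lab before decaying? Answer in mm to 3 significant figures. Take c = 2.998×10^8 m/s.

d ≈ 4.02 mm

γ = 1/√(1 − 0.895²) = 2.2418
Dilated lifetime: Δt = γτ₀ = 2.2418 × 6.68 ps = 14.975 ps
d = vΔt = 0.895c × 14.975 ps = 2.6832×10^8 m/s × 1.4975×10^-11 s = 4.02 mm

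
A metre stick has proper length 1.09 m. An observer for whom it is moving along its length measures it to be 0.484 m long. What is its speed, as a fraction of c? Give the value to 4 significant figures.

β ≈ 0.8960

γ = L₀/L = 1.09/0.484 = 2.25207
β = √(1 − 1/γ²) = 0.8960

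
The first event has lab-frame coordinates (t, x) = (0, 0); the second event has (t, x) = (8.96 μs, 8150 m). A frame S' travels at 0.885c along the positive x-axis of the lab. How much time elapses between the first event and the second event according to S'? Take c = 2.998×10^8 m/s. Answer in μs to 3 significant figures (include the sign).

γ = 1/√(1 − 0.885²) = 2.1478
Δt' = γ(Δt − vΔx/c²) = 2.1478 × (8.96 μs − 0.885×8150 m / (2.998×10^8 m/s))
= 2.1478 × (-15.099 μs) = -32.4 μs

Δt' ≈ -32.4 μs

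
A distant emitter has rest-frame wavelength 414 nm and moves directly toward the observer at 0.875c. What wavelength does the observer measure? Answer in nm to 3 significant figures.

Relativistic Doppler: λ_obs = λ_src √((1−β)/(1+β))
= 414 × √(0.12500/1.8750) = 414 × 0.25820 = 107 nm

λ_obs ≈ 107 nm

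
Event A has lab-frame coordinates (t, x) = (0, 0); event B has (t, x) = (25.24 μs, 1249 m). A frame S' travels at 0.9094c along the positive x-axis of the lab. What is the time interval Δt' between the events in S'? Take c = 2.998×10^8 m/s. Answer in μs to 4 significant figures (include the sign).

Δt' ≈ 51.58 μs

γ = 1/√(1 − 0.9094²) = 2.40429
Δt' = γ(Δt − vΔx/c²) = 2.40429 × (25.24 μs − 0.9094×1249 m / (2.998×10^8 m/s))
= 2.40429 × (21.4513 μs) = 51.58 μs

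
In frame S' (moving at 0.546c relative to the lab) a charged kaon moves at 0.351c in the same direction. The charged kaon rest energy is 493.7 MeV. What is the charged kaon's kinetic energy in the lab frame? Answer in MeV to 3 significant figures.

K ≈ 256 MeV

u_lab = (0.351 + 0.546)/(1 + 0.351×0.546) = 0.752740
γ = 1/√(1 − 0.752740²) = 1.5190
K = (γ − 1)m₀c² = (1.5190 − 1) × 493.7 = 0.51902 × 493.7 = 256 MeV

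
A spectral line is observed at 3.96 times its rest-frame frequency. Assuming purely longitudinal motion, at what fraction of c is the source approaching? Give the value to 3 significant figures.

β ≈ 0.880

f_obs/f_src = √((1+β)/(1−β)) = 3.96  ⇒  (1+β)/(1−β) = 15.682
β = |1 − D²|/(1 + D²) = |1 − 15.682|/(1 + 15.682) = 0.880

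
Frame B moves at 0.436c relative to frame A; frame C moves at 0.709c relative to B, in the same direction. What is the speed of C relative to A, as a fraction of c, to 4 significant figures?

Compose boost 2: (0.709 + 0.436)/(1 + 0.709×0.436) = 1.145/1.30912 = 0.8746

u ≈ 0.8746c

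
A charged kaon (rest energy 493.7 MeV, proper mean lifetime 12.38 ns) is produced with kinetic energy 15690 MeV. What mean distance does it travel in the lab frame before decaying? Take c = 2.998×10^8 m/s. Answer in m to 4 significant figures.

d ≈ 121.6 m

γ = 1 + K/(m₀c²) = 1 + 15690/493.7 = 32.7804
β = √(1 − 1/γ²) = 0.999535
Dilated lifetime: γτ₀ = 32.7804 × 12.38 ns = 405.822 ns
d = βc·γτ₀ = 0.999535 × (2.998×10^8 m/s) × 4.05822×10^-7 s = 121.6 m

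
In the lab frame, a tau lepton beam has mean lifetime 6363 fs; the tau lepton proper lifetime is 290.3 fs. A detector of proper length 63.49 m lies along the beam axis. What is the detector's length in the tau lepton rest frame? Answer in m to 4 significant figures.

Time dilation ⇒ γ = Δt/τ₀ = 6363/290.3 = 21.9187
Length contraction: L = L₀/γ = 63.49/21.9187 = 2.897 m

L ≈ 2.897 m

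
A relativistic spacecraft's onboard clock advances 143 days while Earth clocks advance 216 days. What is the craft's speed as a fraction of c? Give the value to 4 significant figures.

γ = Δt/τ₀ = 216/143 = 1.51049
β = √(1 − 1/γ²) = √(1 − 1/1.51049²) = 0.7495

β ≈ 0.7495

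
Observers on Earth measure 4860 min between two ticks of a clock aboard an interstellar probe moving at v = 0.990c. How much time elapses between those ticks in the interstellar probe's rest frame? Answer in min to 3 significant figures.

γ = 1/√(1 − 0.990²) = 7.0888
Proper time: τ₀ = Δt/γ = 4860/7.0888 = 686 min

τ₀ ≈ 686 min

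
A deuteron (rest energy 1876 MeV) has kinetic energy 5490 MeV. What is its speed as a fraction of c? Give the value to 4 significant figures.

β ≈ 0.9670

γ = 1 + K/(m₀c²) = 1 + 5490/1876 = 3.92644
β = √(1 − 1/γ²) = 0.9670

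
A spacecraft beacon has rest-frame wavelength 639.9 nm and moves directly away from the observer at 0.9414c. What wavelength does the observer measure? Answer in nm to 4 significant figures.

λ_obs ≈ 3683 nm

Relativistic Doppler: λ_obs = λ_src √((1+β)/(1−β))
= 639.9 × √(1.94140/0.0586000) = 639.9 × 5.75584 = 3683 nm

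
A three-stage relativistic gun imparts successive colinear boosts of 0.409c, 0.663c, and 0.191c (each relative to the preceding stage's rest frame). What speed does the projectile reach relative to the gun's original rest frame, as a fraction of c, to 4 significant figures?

u ≈ 0.8908c

Compose boost 2: (0.663 + 0.409)/(1 + 0.663×0.409) = 1.072/1.27117 = 0.843320
Compose boost 3: (0.191 + 0.843320)/(1 + 0.191×0.843320) = 1.03432/1.16107 = 0.8908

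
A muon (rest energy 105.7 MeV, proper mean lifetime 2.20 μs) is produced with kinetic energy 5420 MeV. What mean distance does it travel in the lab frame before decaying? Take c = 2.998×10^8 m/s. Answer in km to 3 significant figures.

γ = 1 + K/(m₀c²) = 1 + 5420/105.7 = 52.277
β = √(1 − 1/γ²) = 0.99982
Dilated lifetime: γτ₀ = 52.277 × 2.20 μs = 115.01 μs
d = βc·γτ₀ = 0.99982 × (2.998×10^8 m/s) × 0.00011501 s = 34.5 km

d ≈ 34.5 km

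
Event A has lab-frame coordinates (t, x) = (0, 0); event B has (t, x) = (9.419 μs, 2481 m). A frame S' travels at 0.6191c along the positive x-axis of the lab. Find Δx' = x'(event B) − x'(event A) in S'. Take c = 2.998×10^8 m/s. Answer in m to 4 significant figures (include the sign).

Δx' ≈ 933.1 m

γ = 1/√(1 − 0.6191²) = 1.27338
Δx' = γ(Δx − vΔt) = 1.27338 × (2481 m − 0.6191×(2.998×10^8 m/s)×9.419×10^-6 s)
= 1.27338 × (732.775 m) = 933.1 m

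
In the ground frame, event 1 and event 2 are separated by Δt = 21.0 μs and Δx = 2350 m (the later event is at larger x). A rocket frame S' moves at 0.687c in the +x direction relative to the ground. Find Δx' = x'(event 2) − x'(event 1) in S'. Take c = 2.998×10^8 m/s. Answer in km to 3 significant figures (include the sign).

Δx' ≈ -2.72 km

γ = 1/√(1 − 0.687²) = 1.3762
Δx' = γ(Δx − vΔt) = 1.3762 × (2350 m − 0.687×(2.998×10^8 m/s)×21.0×10^-6 s)
= 1.3762 × (-1975.2 m) = -2.72 km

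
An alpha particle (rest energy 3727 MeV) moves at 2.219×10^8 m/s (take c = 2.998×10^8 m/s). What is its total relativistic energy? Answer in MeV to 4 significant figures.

β = v/c = 2.219×10^8 / 2.998×10^8 = 0.740160
γ = 1/√(1 − 0.740160²) = 1.48714
E = γm₀c² = 1.48714 × 3727 MeV = 5543 MeV

E ≈ 5543 MeV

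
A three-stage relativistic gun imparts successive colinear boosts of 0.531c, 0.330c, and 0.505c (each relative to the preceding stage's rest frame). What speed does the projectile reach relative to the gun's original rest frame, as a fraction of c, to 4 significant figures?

u ≈ 0.9034c

Compose boost 2: (0.330 + 0.531)/(1 + 0.330×0.531) = 0.8610/1.17523 = 0.732623
Compose boost 3: (0.505 + 0.732623)/(1 + 0.505×0.732623) = 1.23762/1.36997 = 0.9034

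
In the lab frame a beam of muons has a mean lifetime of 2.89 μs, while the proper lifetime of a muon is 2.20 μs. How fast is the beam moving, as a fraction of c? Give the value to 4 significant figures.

γ = Δt/τ₀ = 2.89/2.20 = 1.31364
β = √(1 − 1/γ²) = √(1 − 1/1.31364²) = 0.6485

β ≈ 0.6485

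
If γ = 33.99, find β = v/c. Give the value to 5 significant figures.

β = √(1 − 1/γ²) = √(1 − 1/33.99²) = √(0.9991344) = 0.99957

β ≈ 0.99957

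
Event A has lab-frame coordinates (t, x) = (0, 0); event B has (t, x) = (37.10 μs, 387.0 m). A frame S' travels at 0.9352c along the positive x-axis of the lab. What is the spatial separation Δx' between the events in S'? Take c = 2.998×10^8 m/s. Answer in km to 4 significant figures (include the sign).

γ = 1/√(1 − 0.9352²) = 2.82390
Δx' = γ(Δx − vΔt) = 2.82390 × (387.0 m − 0.9352×(2.998×10^8 m/s)×37.10×10^-6 s)
= 2.82390 × (-10014.8 m) = -28.28 km

Δx' ≈ -28.28 km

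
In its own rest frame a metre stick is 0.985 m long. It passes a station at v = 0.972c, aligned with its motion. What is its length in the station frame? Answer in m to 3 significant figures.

γ = 1/√(1 − 0.972²) = 4.2557
Length contraction: L = L₀/γ = 0.985/4.2557 = 0.231 m

L ≈ 0.231 m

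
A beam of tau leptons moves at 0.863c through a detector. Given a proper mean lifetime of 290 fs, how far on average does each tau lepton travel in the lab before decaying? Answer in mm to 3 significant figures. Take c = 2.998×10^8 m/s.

γ = 1/√(1 − 0.863²) = 1.9794
Dilated lifetime: Δt = γτ₀ = 1.9794 × 290 fs = 574.03 fs
d = vΔt = 0.863c × 574.03 fs = 2.5873×10^8 m/s × 5.7403×10^-13 s = 0.149 mm

d ≈ 0.149 mm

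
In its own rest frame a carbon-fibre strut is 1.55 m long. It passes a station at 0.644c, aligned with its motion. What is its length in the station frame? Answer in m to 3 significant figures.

γ = 1/√(1 − 0.644²) = 1.3071
Length contraction: L = L₀/γ = 1.55/1.3071 = 1.19 m

L ≈ 1.19 m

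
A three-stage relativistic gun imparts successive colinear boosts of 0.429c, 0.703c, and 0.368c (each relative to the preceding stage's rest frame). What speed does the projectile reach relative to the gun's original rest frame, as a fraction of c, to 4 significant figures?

u ≈ 0.9376c

Compose boost 2: (0.703 + 0.429)/(1 + 0.703×0.429) = 1.132/1.30159 = 0.869708
Compose boost 3: (0.368 + 0.869708)/(1 + 0.368×0.869708) = 1.23771/1.32005 = 0.9376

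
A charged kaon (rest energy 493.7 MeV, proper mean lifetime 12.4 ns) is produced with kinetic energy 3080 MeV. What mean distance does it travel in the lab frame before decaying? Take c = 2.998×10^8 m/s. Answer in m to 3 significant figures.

d ≈ 26.7 m

γ = 1 + K/(m₀c²) = 1 + 3080/493.7 = 7.2386
β = √(1 − 1/γ²) = 0.99041
Dilated lifetime: γτ₀ = 7.2386 × 12.4 ns = 89.759 ns
d = βc·γτ₀ = 0.99041 × (2.998×10^8 m/s) × 8.9759×10^-8 s = 26.7 m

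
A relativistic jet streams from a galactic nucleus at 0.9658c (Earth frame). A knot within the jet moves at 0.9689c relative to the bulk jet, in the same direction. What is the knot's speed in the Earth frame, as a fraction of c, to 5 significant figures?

u ≈ 0.99945c

Relativistic velocity addition: u = (u' + v)/(1 + u'v/c²)
= (0.9689 + 0.9658)/(1 + 0.9689×0.9658) = 1.9347/1.935764 = 0.99945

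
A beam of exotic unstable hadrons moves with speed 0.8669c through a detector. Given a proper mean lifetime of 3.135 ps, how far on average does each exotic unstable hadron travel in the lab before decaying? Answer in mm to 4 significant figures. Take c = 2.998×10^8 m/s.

γ = 1/√(1 − 0.8669²) = 2.00609
Dilated lifetime: Δt = γτ₀ = 2.00609 × 3.135 ps = 6.28909 ps
d = vΔt = 0.8669c × 6.28909 ps = 2.59897×10^8 m/s × 6.28909×10^-12 s = 1.635 mm

d ≈ 1.635 mm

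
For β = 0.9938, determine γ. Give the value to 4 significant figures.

γ = 1/√(1 − β²) = 1/√(1 − 0.9938²) = 1/√(0.0123616) = 8.994

γ ≈ 8.994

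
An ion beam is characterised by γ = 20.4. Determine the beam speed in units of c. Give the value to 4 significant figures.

β ≈ 0.9988

β = √(1 − 1/γ²) = √(1 − 1/20.4²) = √(0.997597) = 0.9988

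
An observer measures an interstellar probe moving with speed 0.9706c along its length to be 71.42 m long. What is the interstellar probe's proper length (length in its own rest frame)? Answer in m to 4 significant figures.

L₀ ≈ 296.7 m

γ = 1/√(1 − 0.9706²) = 4.15458
L₀ = γL = 4.15458 × 71.42 = 296.7 m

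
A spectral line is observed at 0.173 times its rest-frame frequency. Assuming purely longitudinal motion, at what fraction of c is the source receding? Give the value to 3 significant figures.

β ≈ 0.942

f_obs/f_src = √((1−β)/(1+β)) = 0.173  ⇒  (1−β)/(1+β) = 0.029929
β = |1 − D²|/(1 + D²) = |1 − 0.029929|/(1 + 0.029929) = 0.942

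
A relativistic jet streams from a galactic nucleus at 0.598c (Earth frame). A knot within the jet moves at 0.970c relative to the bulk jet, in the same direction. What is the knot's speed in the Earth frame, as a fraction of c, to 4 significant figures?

Relativistic velocity addition: u = (u' + v)/(1 + u'v/c²)
= (0.970 + 0.598)/(1 + 0.970×0.598) = 1.568/1.58006 = 0.9924

u ≈ 0.9924c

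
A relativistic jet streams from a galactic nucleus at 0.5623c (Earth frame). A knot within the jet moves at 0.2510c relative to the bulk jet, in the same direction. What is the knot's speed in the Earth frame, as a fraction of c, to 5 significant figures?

Relativistic velocity addition: u = (u' + v)/(1 + u'v/c²)
= (0.2510 + 0.5623)/(1 + 0.2510×0.5623) = 0.81330/1.141137 = 0.71271

u ≈ 0.71271c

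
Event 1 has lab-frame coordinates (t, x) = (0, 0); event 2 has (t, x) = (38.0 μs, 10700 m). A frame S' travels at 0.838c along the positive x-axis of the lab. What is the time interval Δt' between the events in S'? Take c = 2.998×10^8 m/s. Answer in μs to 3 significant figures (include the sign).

Δt' ≈ 14.8 μs

γ = 1/√(1 − 0.838²) = 1.8326
Δt' = γ(Δt − vΔx/c²) = 1.8326 × (38.0 μs − 0.838×10700 m / (2.998×10^8 m/s))
= 1.8326 × (8.0914 μs) = 14.8 μs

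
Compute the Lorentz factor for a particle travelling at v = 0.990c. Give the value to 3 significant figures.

γ ≈ 7.09

γ = 1/√(1 − β²) = 1/√(1 − 0.990²) = 1/√(0.019900) = 7.09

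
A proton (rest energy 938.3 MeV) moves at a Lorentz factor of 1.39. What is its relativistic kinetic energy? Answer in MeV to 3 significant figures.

γ = 1.39 (given)
K = (γ − 1)m₀c² = (1.39 − 1) × 938.3 MeV = 0.39000 × 938.3 MeV = 366 MeV

K ≈ 366 MeV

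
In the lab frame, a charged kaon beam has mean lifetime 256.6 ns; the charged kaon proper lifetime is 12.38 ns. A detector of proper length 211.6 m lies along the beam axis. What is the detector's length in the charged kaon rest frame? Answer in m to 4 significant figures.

L ≈ 10.21 m

Time dilation ⇒ γ = Δt/τ₀ = 256.6/12.38 = 20.7270
Length contraction: L = L₀/γ = 211.6/20.7270 = 10.21 m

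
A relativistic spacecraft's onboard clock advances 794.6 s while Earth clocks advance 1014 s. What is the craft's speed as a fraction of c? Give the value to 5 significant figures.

γ = Δt/τ₀ = 1014/794.6 = 1.276114
β = √(1 − 1/γ²) = √(1 − 1/1.276114²) = 0.62123

β ≈ 0.62123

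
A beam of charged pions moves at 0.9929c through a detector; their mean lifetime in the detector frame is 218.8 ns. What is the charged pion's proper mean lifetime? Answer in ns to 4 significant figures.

τ₀ ≈ 26.03 ns

γ = 1/√(1 − 0.9929²) = 8.40675
Proper time: τ₀ = Δt/γ = 218.8/8.40675 = 26.03 ns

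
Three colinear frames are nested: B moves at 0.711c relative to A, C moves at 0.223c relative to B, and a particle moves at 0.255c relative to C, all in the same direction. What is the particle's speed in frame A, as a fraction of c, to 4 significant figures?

Compose boost 2: (0.223 + 0.711)/(1 + 0.223×0.711) = 0.9340/1.15855 = 0.806178
Compose boost 3: (0.255 + 0.806178)/(1 + 0.255×0.806178) = 1.06118/1.20558 = 0.8802

u ≈ 0.8802c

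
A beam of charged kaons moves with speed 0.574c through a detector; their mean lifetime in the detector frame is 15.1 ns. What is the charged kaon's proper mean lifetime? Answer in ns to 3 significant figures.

γ = 1/√(1 − 0.574²) = 1.2212
Proper time: τ₀ = Δt/γ = 15.1/1.2212 = 12.4 ns

τ₀ ≈ 12.4 ns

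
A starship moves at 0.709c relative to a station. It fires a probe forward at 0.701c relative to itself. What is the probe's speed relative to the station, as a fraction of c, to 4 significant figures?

Relativistic velocity addition: u = (u' + v)/(1 + u'v/c²)
= (0.701 + 0.709)/(1 + 0.701×0.709) = 1.410/1.49701 = 0.9419

u ≈ 0.9419c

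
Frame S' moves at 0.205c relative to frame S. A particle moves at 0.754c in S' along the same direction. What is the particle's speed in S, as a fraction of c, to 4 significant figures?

Relativistic velocity addition: u = (u' + v)/(1 + u'v/c²)
= (0.754 + 0.205)/(1 + 0.754×0.205) = 0.9590/1.15457 = 0.8306

u ≈ 0.8306c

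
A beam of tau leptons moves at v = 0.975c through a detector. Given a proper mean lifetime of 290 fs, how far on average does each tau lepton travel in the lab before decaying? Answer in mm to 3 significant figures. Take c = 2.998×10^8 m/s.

d ≈ 0.381 mm

γ = 1/√(1 − 0.975²) = 4.5004
Dilated lifetime: Δt = γτ₀ = 4.5004 × 290 fs = 1305.1 fs
d = vΔt = 0.975c × 1305.1 fs = 2.9230×10^8 m/s × 1.3051×10^-12 s = 0.381 mm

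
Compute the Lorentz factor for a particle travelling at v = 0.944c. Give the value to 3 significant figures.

γ ≈ 3.03

γ = 1/√(1 − β²) = 1/√(1 − 0.944²) = 1/√(0.10886) = 3.03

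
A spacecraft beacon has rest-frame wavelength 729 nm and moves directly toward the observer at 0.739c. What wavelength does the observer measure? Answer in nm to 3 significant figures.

Relativistic Doppler: λ_obs = λ_src √((1−β)/(1+β))
= 729 × √(0.26100/1.7390) = 729 × 0.38741 = 282 nm

λ_obs ≈ 282 nm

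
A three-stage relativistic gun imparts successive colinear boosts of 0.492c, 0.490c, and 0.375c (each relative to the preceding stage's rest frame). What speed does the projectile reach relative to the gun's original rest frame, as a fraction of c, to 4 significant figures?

Compose boost 2: (0.490 + 0.492)/(1 + 0.490×0.492) = 0.9820/1.24108 = 0.791246
Compose boost 3: (0.375 + 0.791246)/(1 + 0.375×0.791246) = 1.16625/1.29672 = 0.8994

u ≈ 0.8994c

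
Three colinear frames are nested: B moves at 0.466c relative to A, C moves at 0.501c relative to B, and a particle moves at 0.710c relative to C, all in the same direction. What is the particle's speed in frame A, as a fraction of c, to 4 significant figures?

Compose boost 2: (0.501 + 0.466)/(1 + 0.501×0.466) = 0.9670/1.23347 = 0.783970
Compose boost 3: (0.710 + 0.783970)/(1 + 0.710×0.783970) = 1.49397/1.55662 = 0.9598

u ≈ 0.9598c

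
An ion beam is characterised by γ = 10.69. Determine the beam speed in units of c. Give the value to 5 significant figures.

β ≈ 0.99562

β = √(1 − 1/γ²) = √(1 − 1/10.69²) = √(0.9912493) = 0.99562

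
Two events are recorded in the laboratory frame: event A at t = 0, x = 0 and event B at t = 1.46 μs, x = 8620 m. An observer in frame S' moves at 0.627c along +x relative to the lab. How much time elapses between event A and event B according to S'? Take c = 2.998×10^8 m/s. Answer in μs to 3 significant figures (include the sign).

Δt' ≈ -21.3 μs

γ = 1/√(1 − 0.627²) = 1.2837
Δt' = γ(Δt − vΔx/c²) = 1.2837 × (1.46 μs − 0.627×8620 m / (2.998×10^8 m/s))
= 1.2837 × (-16.568 μs) = -21.3 μs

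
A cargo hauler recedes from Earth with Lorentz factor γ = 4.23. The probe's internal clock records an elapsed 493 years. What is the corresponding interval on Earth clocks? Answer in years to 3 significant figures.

γ = 4.23 (given)
Time dilation: Δt = γτ₀ = 4.23 × 493 years = 2090 years

Δt ≈ 2090 years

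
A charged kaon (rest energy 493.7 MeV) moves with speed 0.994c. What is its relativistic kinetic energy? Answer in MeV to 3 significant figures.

γ = 1/√(1 − 0.994²) = 9.1424
K = (γ − 1)m₀c² = (9.1424 − 1) × 493.7 MeV = 8.1424 × 493.7 MeV = 4020 MeV

K ≈ 4020 MeV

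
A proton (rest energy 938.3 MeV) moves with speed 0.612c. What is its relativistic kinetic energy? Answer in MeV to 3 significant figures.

K ≈ 248 MeV

γ = 1/√(1 − 0.612²) = 1.2644
K = (γ − 1)m₀c² = (1.2644 − 1) × 938.3 MeV = 0.26445 × 938.3 MeV = 248 MeV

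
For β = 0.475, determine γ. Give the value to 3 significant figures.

γ = 1/√(1 − β²) = 1/√(1 − 0.475²) = 1/√(0.77438) = 1.14

γ ≈ 1.14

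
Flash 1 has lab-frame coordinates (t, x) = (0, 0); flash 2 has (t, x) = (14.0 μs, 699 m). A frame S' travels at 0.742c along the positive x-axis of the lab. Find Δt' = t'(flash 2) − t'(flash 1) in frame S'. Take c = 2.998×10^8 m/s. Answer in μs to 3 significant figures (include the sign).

γ = 1/√(1 − 0.742²) = 1.4916
Δt' = γ(Δt − vΔx/c²) = 1.4916 × (14.0 μs − 0.742×699 m / (2.998×10^8 m/s))
= 1.4916 × (12.270 μs) = 18.3 μs

Δt' ≈ 18.3 μs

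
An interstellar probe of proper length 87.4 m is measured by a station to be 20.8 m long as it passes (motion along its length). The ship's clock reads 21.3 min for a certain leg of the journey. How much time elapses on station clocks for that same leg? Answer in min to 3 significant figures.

Δt ≈ 89.5 min

Length contraction ⇒ γ = L₀/L = 87.4/20.8 = 4.2019
Time dilation: Δt = γτ₀ = 4.2019 × 21.3 min = 89.5 min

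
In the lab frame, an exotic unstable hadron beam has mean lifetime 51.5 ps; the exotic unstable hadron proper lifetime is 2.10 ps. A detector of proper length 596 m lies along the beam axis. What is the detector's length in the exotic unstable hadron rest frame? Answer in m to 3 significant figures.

Time dilation ⇒ γ = Δt/τ₀ = 51.5/2.10 = 24.524
Length contraction: L = L₀/γ = 596/24.524 = 24.3 m

L ≈ 24.3 m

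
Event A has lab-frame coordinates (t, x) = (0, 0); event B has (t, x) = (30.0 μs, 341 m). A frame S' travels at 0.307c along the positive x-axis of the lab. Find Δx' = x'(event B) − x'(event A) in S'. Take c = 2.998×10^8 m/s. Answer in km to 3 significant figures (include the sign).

Δx' ≈ -2.54 km

γ = 1/√(1 − 0.307²) = 1.0507
Δx' = γ(Δx − vΔt) = 1.0507 × (341 m − 0.307×(2.998×10^8 m/s)×30.0×10^-6 s)
= 1.0507 × (-2420.2 m) = -2.54 km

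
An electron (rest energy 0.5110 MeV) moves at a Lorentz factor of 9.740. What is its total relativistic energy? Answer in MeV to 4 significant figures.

γ = 9.740 (given)
E = γm₀c² = 9.740 × 0.5110 MeV = 4.977 MeV

E ≈ 4.977 MeV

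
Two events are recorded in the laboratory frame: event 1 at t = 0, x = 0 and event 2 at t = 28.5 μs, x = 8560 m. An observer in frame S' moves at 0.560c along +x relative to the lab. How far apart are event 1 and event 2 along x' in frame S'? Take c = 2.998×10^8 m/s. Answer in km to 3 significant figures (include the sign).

γ = 1/√(1 − 0.560²) = 1.2070
Δx' = γ(Δx − vΔt) = 1.2070 × (8560 m − 0.560×(2.998×10^8 m/s)×28.5×10^-6 s)
= 1.2070 × (3775.2 m) = 4.56 km

Δx' ≈ 4.56 km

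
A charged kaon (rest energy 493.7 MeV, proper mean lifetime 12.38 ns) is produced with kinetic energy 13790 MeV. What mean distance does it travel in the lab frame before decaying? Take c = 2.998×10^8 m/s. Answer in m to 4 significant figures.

γ = 1 + K/(m₀c²) = 1 + 13790/493.7 = 28.9319
β = √(1 − 1/γ²) = 0.999402
Dilated lifetime: γτ₀ = 28.9319 × 12.38 ns = 358.177 ns
d = βc·γτ₀ = 0.999402 × (2.998×10^8 m/s) × 3.58177×10^-7 s = 107.3 m

d ≈ 107.3 m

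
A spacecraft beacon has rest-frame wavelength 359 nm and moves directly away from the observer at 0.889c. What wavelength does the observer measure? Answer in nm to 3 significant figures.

λ_obs ≈ 1480 nm

Relativistic Doppler: λ_obs = λ_src √((1+β)/(1−β))
= 359 × √(1.8890/0.11100) = 359 × 4.1253 = 1480 nm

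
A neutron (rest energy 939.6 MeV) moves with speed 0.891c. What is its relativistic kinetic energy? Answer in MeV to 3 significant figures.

K ≈ 1130 MeV

γ = 1/√(1 − 0.891²) = 2.2026
K = (γ − 1)m₀c² = (2.2026 − 1) × 939.6 MeV = 1.2026 × 939.6 MeV = 1130 MeV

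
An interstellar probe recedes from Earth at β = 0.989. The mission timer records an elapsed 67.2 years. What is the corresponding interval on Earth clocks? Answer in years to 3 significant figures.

γ = 1/√(1 − 0.989²) = 6.7606
Time dilation: Δt = γτ₀ = 6.7606 × 67.2 years = 454 years

Δt ≈ 454 years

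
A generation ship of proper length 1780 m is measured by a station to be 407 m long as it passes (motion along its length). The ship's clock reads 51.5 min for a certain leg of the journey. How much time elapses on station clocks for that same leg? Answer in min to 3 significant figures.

Length contraction ⇒ γ = L₀/L = 1780/407 = 4.3735
Time dilation: Δt = γτ₀ = 4.3735 × 51.5 min = 225 min

Δt ≈ 225 min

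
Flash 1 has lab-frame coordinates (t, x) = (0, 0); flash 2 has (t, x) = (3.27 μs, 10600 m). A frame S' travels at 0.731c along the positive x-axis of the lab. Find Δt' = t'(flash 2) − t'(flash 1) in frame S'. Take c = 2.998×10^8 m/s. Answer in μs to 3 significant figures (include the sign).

Δt' ≈ -33.1 μs

γ = 1/√(1 − 0.731²) = 1.4655
Δt' = γ(Δt − vΔx/c²) = 1.4655 × (3.27 μs − 0.731×10600 m / (2.998×10^8 m/s))
= 1.4655 × (-22.576 μs) = -33.1 μs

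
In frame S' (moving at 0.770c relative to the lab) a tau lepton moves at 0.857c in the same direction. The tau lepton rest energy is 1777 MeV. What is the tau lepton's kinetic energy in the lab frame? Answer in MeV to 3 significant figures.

u_lab = (0.857 + 0.770)/(1 + 0.857×0.770) = 0.980185
γ = 1/√(1 − 0.980185²) = 5.0484
K = (γ − 1)m₀c² = (5.0484 − 1) × 1777 = 4.0484 × 1777 = 7190 MeV

K ≈ 7190 MeV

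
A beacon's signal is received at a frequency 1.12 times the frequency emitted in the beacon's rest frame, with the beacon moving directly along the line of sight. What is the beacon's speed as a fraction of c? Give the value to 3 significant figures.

f_obs/f_src = √((1+β)/(1−β)) = 1.12  ⇒  (1+β)/(1−β) = 1.2544
β = |1 − D²|/(1 + D²) = |1 − 1.2544|/(1 + 1.2544) = 0.113

β ≈ 0.113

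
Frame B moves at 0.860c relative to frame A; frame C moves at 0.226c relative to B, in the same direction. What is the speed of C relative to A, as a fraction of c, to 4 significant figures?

u ≈ 0.9093c

Compose boost 2: (0.226 + 0.860)/(1 + 0.226×0.860) = 1.086/1.19436 = 0.9093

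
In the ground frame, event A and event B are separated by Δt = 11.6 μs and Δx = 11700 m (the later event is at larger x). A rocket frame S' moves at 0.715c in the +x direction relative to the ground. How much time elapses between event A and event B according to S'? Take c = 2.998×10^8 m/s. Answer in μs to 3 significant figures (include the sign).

γ = 1/√(1 − 0.715²) = 1.4304
Δt' = γ(Δt − vΔx/c²) = 1.4304 × (11.6 μs − 0.715×11700 m / (2.998×10^8 m/s))
= 1.4304 × (-16.304 μs) = -23.3 μs

Δt' ≈ -23.3 μs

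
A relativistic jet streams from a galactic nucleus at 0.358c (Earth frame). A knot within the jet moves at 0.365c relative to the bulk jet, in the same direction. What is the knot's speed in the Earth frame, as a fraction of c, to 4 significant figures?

u ≈ 0.6394c

Relativistic velocity addition: u = (u' + v)/(1 + u'v/c²)
= (0.365 + 0.358)/(1 + 0.365×0.358) = 0.7230/1.13067 = 0.6394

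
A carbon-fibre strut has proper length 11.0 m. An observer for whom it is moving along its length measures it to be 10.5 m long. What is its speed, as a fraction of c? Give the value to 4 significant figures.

γ = L₀/L = 11.0/10.5 = 1.04762
β = √(1 − 1/γ²) = 0.2981

β ≈ 0.2981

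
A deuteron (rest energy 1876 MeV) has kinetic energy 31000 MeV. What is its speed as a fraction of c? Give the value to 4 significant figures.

β ≈ 0.9984

γ = 1 + K/(m₀c²) = 1 + 31000/1876 = 17.5245
β = √(1 − 1/γ²) = 0.9984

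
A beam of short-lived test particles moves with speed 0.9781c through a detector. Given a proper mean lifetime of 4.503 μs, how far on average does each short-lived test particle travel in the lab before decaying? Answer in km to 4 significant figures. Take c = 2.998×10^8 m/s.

d ≈ 6.344 km

γ = 1/√(1 − 0.9781²) = 4.80456
Dilated lifetime: Δt = γτ₀ = 4.80456 × 4.503 μs = 21.6349 μs
d = vΔt = 0.9781c × 21.6349 μs = 2.93234×10^8 m/s × 2.16349×10^-5 s = 6.344 km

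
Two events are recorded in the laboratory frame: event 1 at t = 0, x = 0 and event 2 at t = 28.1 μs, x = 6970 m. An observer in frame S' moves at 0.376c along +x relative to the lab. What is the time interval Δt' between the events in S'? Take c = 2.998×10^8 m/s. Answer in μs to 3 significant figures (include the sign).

Δt' ≈ 20.9 μs

γ = 1/√(1 − 0.376²) = 1.0792
Δt' = γ(Δt − vΔx/c²) = 1.0792 × (28.1 μs − 0.376×6970 m / (2.998×10^8 m/s))
= 1.0792 × (19.358 μs) = 20.9 μs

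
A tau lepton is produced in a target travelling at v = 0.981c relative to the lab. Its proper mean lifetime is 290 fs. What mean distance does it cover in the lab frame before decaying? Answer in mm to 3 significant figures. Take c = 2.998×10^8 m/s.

γ = 1/√(1 − 0.981²) = 5.1544
Dilated lifetime: Δt = γτ₀ = 5.1544 × 290 fs = 1494.8 fs
d = vΔt = 0.981c × 1494.8 fs = 2.9410×10^8 m/s × 1.4948×10^-12 s = 0.440 mm

d ≈ 0.440 mm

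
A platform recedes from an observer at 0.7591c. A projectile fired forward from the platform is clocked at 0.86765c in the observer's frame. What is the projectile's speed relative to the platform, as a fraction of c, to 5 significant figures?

u' ≈ 0.31799c

Inverse velocity addition: u' = (u − v)/(1 − uv/c²)
= (0.86765 − 0.7591)/(1 − 0.86765×0.7591) = 0.10855/0.3413669 = 0.31799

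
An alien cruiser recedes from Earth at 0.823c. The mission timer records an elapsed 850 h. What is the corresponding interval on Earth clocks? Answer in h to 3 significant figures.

Δt ≈ 1500 h

γ = 1/√(1 − 0.823²) = 1.7604
Time dilation: Δt = γτ₀ = 1.7604 × 850 h = 1500 h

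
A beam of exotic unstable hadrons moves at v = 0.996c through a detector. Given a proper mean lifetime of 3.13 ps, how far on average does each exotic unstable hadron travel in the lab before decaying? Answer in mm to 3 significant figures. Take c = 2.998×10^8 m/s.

d ≈ 10.5 mm

γ = 1/√(1 − 0.996²) = 11.192
Dilated lifetime: Δt = γτ₀ = 11.192 × 3.13 ps = 35.030 ps
d = vΔt = 0.996c × 35.030 ps = 2.9860×10^8 m/s × 3.5030×10^-11 s = 10.5 mm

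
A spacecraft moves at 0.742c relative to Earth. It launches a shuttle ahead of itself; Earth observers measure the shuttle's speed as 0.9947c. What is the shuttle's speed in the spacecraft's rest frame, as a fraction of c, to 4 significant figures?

Inverse velocity addition: u' = (u − v)/(1 − uv/c²)
= (0.9947 − 0.742)/(1 − 0.9947×0.742) = 0.2527/0.261933 = 0.9648

u' ≈ 0.9648c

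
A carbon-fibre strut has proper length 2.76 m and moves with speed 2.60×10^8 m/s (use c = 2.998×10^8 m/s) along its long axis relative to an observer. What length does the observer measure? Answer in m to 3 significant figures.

β = v/c = 2.60×10^8 / 2.998×10^8 = 0.86724
γ = 1/√(1 − 0.86724²) = 2.0085
Length contraction: L = L₀/γ = 2.76/2.0085 = 1.37 m

L ≈ 1.37 m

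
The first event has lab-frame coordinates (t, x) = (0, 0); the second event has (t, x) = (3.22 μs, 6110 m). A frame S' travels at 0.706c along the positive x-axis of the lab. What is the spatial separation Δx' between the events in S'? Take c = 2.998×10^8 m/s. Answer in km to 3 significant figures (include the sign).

Δx' ≈ 7.67 km

γ = 1/√(1 − 0.706²) = 1.4120
Δx' = γ(Δx − vΔt) = 1.4120 × (6110 m − 0.706×(2.998×10^8 m/s)×3.22×10^-6 s)
= 1.4120 × (5428.5 m) = 7.67 km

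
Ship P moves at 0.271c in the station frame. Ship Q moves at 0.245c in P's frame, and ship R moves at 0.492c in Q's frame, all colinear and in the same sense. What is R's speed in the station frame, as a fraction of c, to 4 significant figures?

u ≈ 0.7882c

Compose boost 2: (0.245 + 0.271)/(1 + 0.245×0.271) = 0.5160/1.06639 = 0.483873
Compose boost 3: (0.492 + 0.483873)/(1 + 0.492×0.483873) = 0.975873/1.23807 = 0.7882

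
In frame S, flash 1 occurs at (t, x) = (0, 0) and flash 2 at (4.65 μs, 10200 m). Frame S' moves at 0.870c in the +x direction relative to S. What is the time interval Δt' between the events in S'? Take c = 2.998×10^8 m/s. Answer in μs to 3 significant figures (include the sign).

γ = 1/√(1 − 0.870²) = 2.0282
Δt' = γ(Δt − vΔx/c²) = 2.0282 × (4.65 μs − 0.870×10200 m / (2.998×10^8 m/s))
= 2.0282 × (-24.950 μs) = -50.6 μs

Δt' ≈ -50.6 μs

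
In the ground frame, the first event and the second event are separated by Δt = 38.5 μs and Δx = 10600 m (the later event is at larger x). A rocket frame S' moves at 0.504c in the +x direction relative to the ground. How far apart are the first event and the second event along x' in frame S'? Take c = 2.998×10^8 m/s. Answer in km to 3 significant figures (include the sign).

Δx' ≈ 5.54 km

γ = 1/√(1 − 0.504²) = 1.1578
Δx' = γ(Δx − vΔt) = 1.1578 × (10600 m − 0.504×(2.998×10^8 m/s)×38.5×10^-6 s)
= 1.1578 × (4782.7 m) = 5.54 km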